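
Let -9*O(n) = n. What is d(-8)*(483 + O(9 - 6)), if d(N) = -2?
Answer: -2896/3 ≈ -965.33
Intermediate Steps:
O(n) = -n/9
d(-8)*(483 + O(9 - 6)) = -2*(483 - (9 - 6)/9) = -2*(483 - ⅑*3) = -2*(483 - ⅓) = -2*1448/3 = -2896/3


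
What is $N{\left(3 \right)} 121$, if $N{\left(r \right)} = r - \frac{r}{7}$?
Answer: $\frac{2178}{7} \approx 311.14$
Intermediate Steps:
$N{\left(r \right)} = \frac{6 r}{7}$ ($N{\left(r \right)} = r - r \frac{1}{7} = r - \frac{r}{7} = \frac{6 r}{7}$)
$N{\left(3 \right)} 121 = \frac{6}{7} \cdot 3 \cdot 121 = \frac{18}{7} \cdot 121 = \frac{2178}{7}$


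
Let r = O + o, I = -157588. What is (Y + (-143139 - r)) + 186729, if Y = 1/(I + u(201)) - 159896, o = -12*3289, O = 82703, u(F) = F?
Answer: -25109679368/157387 ≈ -1.5954e+5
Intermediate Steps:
o = -39468
Y = -25165551753/157387 (Y = 1/(-157588 + 201) - 159896 = 1/(-157387) - 159896 = -1/157387 - 159896 = -25165551753/157387 ≈ -1.5990e+5)
r = 43235 (r = 82703 - 39468 = 43235)
(Y + (-143139 - r)) + 186729 = (-25165551753/157387 + (-143139 - 1*43235)) + 186729 = (-25165551753/157387 + (-143139 - 43235)) + 186729 = (-25165551753/157387 - 186374) + 186729 = -54498396491/157387 + 186729 = -25109679368/157387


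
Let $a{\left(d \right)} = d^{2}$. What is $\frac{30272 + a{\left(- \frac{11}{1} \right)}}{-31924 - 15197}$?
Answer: $- \frac{10131}{15707} \approx -0.645$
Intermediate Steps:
$\frac{30272 + a{\left(- \frac{11}{1} \right)}}{-31924 - 15197} = \frac{30272 + \left(- \frac{11}{1}\right)^{2}}{-31924 - 15197} = \frac{30272 + \left(\left(-11\right) 1\right)^{2}}{-47121} = \left(30272 + \left(-11\right)^{2}\right) \left(- \frac{1}{47121}\right) = \left(30272 + 121\right) \left(- \frac{1}{47121}\right) = 30393 \left(- \frac{1}{47121}\right) = - \frac{10131}{15707}$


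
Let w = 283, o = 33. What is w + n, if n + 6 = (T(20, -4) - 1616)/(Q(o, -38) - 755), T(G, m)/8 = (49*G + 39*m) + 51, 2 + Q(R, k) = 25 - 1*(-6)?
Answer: 97859/363 ≈ 269.58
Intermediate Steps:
Q(R, k) = 29 (Q(R, k) = -2 + (25 - 1*(-6)) = -2 + (25 + 6) = -2 + 31 = 29)
T(G, m) = 408 + 312*m + 392*G (T(G, m) = 8*((49*G + 39*m) + 51) = 8*((39*m + 49*G) + 51) = 8*(51 + 39*m + 49*G) = 408 + 312*m + 392*G)
n = -4870/363 (n = -6 + ((408 + 312*(-4) + 392*20) - 1616)/(29 - 755) = -6 + ((408 - 1248 + 7840) - 1616)/(-726) = -6 + (7000 - 1616)*(-1/726) = -6 + 5384*(-1/726) = -6 - 2692/363 = -4870/363 ≈ -13.416)
w + n = 283 - 4870/363 = 97859/363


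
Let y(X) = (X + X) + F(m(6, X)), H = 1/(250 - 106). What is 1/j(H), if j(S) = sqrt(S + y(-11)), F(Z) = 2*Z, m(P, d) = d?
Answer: -12*I*sqrt(6335)/6335 ≈ -0.15077*I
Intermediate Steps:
H = 1/144 ≈ 0.0069444
y(X) = 4*X (y(X) = (X + X) + 2*X = 2*X + 2*X = 4*X)
j(S) = sqrt(-44 + S) (j(S) = sqrt(S + 4*(-11)) = sqrt(S - 44) = sqrt(-44 + S))
1/j(H) = 1/(sqrt(-44 + 1/144)) = 1/(sqrt(-6335/144)) = 1/(I*sqrt(6335)/12) = -12*I*sqrt(6335)/6335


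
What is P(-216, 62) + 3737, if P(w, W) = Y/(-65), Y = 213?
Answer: 242692/65 ≈ 3733.7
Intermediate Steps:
P(w, W) = -213/65 (P(w, W) = 213/(-65) = 213*(-1/65) = -213/65)
P(-216, 62) + 3737 = -213/65 + 3737 = 242692/65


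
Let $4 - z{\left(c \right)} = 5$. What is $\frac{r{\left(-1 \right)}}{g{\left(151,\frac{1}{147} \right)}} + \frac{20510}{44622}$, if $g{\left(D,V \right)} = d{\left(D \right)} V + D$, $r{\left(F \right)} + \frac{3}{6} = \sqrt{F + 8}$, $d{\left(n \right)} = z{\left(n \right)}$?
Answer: $\frac{451960243}{990429912} + \frac{147 \sqrt{7}}{22196} \approx 0.47385$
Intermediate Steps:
$z{\left(c \right)} = -1$ ($z{\left(c \right)} = 4 - 5 = -1$)
$d{\left(n \right)} = -1$
$r{\left(F \right)} = - \frac{1}{2} + \sqrt{8 + F}$ ($r{\left(F \right)} = - \frac{1}{2} + \sqrt{F + 8} = - \frac{1}{2} + \sqrt{8 + F}$)
$g{\left(D,V \right)} = D - V$ ($g{\left(D,V \right)} = - V + D = D - V$)
$\frac{r{\left(-1 \right)}}{g{\left(151,\frac{1}{147} \right)}} + \frac{20510}{44622} = \frac{- \frac{1}{2} + \sqrt{8 - 1}}{151 - \frac{1}{147}} + \frac{20510}{44622} = \frac{- \frac{1}{2} + \sqrt{7}}{151 - \frac{1}{147}} + 20510 \cdot \frac{1}{44622} = \frac{- \frac{1}{2} + \sqrt{7}}{151 - \frac{1}{147}} + \frac{10255}{22311} = \frac{- \frac{1}{2} + \sqrt{7}}{\frac{22196}{147}} + \frac{10255}{22311} = \left(- \frac{1}{2} + \sqrt{7}\right) \frac{147}{22196} + \frac{10255}{22311} = \left(- \frac{147}{44392} + \frac{147 \sqrt{7}}{22196}\right) + \frac{10255}{22311} = \frac{451960243}{990429912} + \frac{147 \sqrt{7}}{22196}$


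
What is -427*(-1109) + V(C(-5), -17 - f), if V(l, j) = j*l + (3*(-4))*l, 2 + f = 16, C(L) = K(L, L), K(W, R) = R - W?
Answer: 473543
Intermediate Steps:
C(L) = 0 (C(L) = L - L = 0)
f = 14 (f = -2 + 16 = 14)
V(l, j) = -12*l + j*l (V(l, j) = j*l - 12*l = -12*l + j*l)
-427*(-1109) + V(C(-5), -17 - f) = -427*(-1109) + 0*(-12 + (-17 - 1*14)) = 473543 + 0*(-12 + (-17 - 14)) = 473543 + 0*(-12 - 31) = 473543 + 0*(-43) = 473543 + 0 = 473543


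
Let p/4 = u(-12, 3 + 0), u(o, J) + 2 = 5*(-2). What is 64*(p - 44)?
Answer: -5888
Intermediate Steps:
u(o, J) = -12 (u(o, J) = -2 + 5*(-2) = -2 - 10 = -12)
p = -48 (p = 4*(-12) = -48)
64*(p - 44) = 64*(-48 - 44) = 64*(-92) = -5888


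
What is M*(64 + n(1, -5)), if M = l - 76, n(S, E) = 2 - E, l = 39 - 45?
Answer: -5822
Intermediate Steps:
l = -6
M = -82 (M = -6 - 76 = -82)
M*(64 + n(1, -5)) = -82*(64 + (2 - 1*(-5))) = -82*(64 + (2 + 5)) = -82*(64 + 7) = -82*71 = -5822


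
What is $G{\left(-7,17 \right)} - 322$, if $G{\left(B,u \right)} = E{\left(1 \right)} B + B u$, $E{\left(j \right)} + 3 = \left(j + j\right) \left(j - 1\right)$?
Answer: $-420$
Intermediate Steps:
$E{\left(j \right)} = -3 + 2 j \left(-1 + j\right)$ ($E{\left(j \right)} = -3 + \left(j + j\right) \left(j - 1\right) = -3 + 2 j \left(-1 + j\right)$)
$G{\left(B,u \right)} = - 3 B + B u$ ($G{\left(B,u \right)} = \left(-3 - 2 + 2 \cdot 1^{2}\right) B + B u = \left(-3 - 2 + 2 \cdot 1\right) B + B u = \left(-3 - 2 + 2\right) B + B u = - 3 B + B u$)
$G{\left(-7,17 \right)} - 322 = - 7 \left(-3 + 17\right) - 322 = \left(-7\right) 14 - 322 = -98 - 322 = -420$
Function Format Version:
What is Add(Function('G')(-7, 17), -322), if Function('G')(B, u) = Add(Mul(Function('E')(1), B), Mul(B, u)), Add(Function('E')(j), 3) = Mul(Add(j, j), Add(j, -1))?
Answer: -420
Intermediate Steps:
Function('E')(j) = Add(-3, Mul(2, j, Add(-1, j))) (Function('E')(j) = Add(-3, Mul(Add(j, j), Add(j, -1))) = Add(-3, Mul(Mul(2, j), Add(-1, j))) = Add(-3, Mul(2, j, Add(-1, j))))
Function('G')(B, u) = Add(Mul(-3, B), Mul(B, u)) (Function('G')(B, u) = Add(Mul(Add(-3, Mul(-2, 1), Mul(2, Pow(1, 2))), B), Mul(B, u)) = Add(Mul(Add(-3, -2, Mul(2, 1)), B), Mul(B, u)) = Add(Mul(Add(-3, -2, 2), B), Mul(B, u)) = Add(Mul(-3, B), Mul(B, u)))
Add(Function('G')(-7, 17), -322) = Add(Mul(-7, Add(-3, 17)), -322) = Add(Mul(-7, 14), -322) = Add(-98, -322) = -420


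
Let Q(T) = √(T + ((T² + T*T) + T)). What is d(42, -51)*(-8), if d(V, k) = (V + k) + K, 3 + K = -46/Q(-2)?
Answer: 280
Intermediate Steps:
Q(T) = √(2*T + 2*T²) (Q(T) = √(T + ((T² + T²) + T)) = √(T + (2*T² + T)) = √(T + (T + 2*T²)) = √(2*T + 2*T²))
K = -26 (K = -3 - 46/(√2*√(-2*(1 - 2))) = -3 - 46/(√2*√(-2*(-1))) = -3 - 46/(√2*√2) = -3 - 46/2 = -3 - 46*½ = -3 - 23 = -26)
d(V, k) = -26 + V + k (d(V, k) = (V + k) - 26 = -26 + V + k)
d(42, -51)*(-8) = (-26 + 42 - 51)*(-8) = -35*(-8) = 280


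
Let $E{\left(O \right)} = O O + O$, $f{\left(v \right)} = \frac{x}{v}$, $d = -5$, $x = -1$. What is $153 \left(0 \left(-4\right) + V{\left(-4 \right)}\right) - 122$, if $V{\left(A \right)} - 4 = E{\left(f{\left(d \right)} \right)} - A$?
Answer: $\frac{28468}{25} \approx 1138.7$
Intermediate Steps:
$f{\left(v \right)} = - \frac{1}{v}$
$E{\left(O \right)} = O + O^{2}$ ($E{\left(O \right)} = O^{2} + O = O + O^{2}$)
$V{\left(A \right)} = \frac{106}{25} - A$ ($V{\left(A \right)} = 4 - \left(A - - \frac{1}{-5} \left(1 - \frac{1}{-5}\right)\right) = 4 - \left(A - \left(-1\right) \left(- \frac{1}{5}\right) \left(1 - - \frac{1}{5}\right)\right) = 4 - \left(A - \frac{1 + \frac{1}{5}}{5}\right) = 4 - \left(- \frac{6}{25} + A\right) = \frac{106}{25} - A$)
$153 \left(0 \left(-4\right) + V{\left(-4 \right)}\right) - 122 = 153 \left(0 \left(-4\right) + \left(\frac{106}{25} - -4\right)\right) - 122 = 153 \left(0 + \left(\frac{106}{25} + 4\right)\right) - 122 = 153 \left(0 + \frac{206}{25}\right) - 122 = 153 \cdot \frac{206}{25} - 122 = \frac{31518}{25} - 122 = \frac{28468}{25}$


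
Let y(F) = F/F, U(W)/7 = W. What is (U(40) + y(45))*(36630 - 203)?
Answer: 10235987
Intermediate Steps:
U(W) = 7*W
y(F) = 1
(U(40) + y(45))*(36630 - 203) = (7*40 + 1)*(36630 - 203) = (280 + 1)*36427 = 281*36427 = 10235987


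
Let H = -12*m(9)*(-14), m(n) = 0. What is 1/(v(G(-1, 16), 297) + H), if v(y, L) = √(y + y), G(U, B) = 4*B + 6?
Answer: √35/70 ≈ 0.084515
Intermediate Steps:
G(U, B) = 6 + 4*B
v(y, L) = √2*√y (v(y, L) = √(2*y) = √2*√y)
H = 0 (H = -12*0*(-14) = 0*(-14) = 0)
1/(v(G(-1, 16), 297) + H) = 1/(√2*√(6 + 4*16) + 0) = 1/(√2*√(6 + 64) + 0) = 1/(√2*√70 + 0) = 1/(2*√35 + 0) = 1/(2*√35) = √35/70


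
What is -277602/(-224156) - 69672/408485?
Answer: 48889428069/45782181830 ≈ 1.0679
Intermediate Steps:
-277602/(-224156) - 69672/408485 = -277602*(-1/224156) - 69672*1/408485 = 138801/112078 - 69672/408485 = 48889428069/45782181830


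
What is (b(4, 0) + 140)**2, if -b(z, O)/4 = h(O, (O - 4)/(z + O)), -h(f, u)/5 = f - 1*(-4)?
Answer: 48400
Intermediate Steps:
h(f, u) = -20 - 5*f (h(f, u) = -5*(f - 1*(-4)) = -5*(f + 4) = -5*(4 + f) = -20 - 5*f)
b(z, O) = 80 + 20*O (b(z, O) = -4*(-20 - 5*O) = 80 + 20*O)
(b(4, 0) + 140)**2 = ((80 + 20*0) + 140)**2 = ((80 + 0) + 140)**2 = (80 + 140)**2 = 220**2 = 48400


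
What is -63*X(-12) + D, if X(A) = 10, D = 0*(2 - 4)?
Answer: -630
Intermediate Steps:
D = 0 (D = 0*(-2) = 0)
-63*X(-12) + D = -63*10 + 0 = -630 + 0 = -630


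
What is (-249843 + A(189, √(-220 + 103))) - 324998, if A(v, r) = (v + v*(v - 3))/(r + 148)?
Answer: -574841 + 35343/(148 + 3*I*√13) ≈ -5.746e+5 - 17.36*I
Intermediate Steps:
A(v, r) = (v + v*(-3 + v))/(148 + r)
(-249843 + A(189, √(-220 + 103))) - 324998 = (-249843 + 189*(-2 + 189)/(148 + √(-220 + 103))) - 324998 = (-249843 + 189*187/(148 + √(-117))) - 324998 = (-249843 + 189*187/(148 + 3*I*√13)) - 324998 = (-249843 + 35343/(148 + 3*I*√13)) - 324998 = -574841 + 35343/(148 + 3*I*√13)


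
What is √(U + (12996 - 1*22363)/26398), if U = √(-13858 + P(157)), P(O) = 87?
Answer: √(-247270066 + 696854404*I*√13771)/26398 ≈ 7.6484 + 7.6715*I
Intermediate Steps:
U = I*√13771 (U = √(-13858 + 87) = √(-13771) = I*√13771 ≈ 117.35*I)
√(U + (12996 - 1*22363)/26398) = √(I*√13771 + (12996 - 1*22363)/26398) = √(I*√13771 + (12996 - 22363)*(1/26398)) = √(I*√13771 - 9367*1/26398) = √(I*√13771 - 9367/26398) = √(-9367/26398 + I*√13771)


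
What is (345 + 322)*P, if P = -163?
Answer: -108721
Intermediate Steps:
(345 + 322)*P = (345 + 322)*(-163) = 667*(-163) = -108721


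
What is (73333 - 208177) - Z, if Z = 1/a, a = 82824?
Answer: -11168319457/82824 ≈ -1.3484e+5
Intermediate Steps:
Z = 1/82824 ≈ 1.2074e-5
(73333 - 208177) - Z = (73333 - 208177) - 1*1/82824 = -134844 - 1/82824 = -11168319457/82824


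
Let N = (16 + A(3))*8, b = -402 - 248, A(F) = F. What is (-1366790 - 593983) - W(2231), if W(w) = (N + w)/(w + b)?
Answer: -3099984496/1581 ≈ -1.9608e+6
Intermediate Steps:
b = -650
N = 152 (N = (16 + 3)*8 = 19*8 = 152)
W(w) = (152 + w)/(-650 + w) (W(w) = (152 + w)/(w - 650) = (152 + w)/(-650 + w))
(-1366790 - 593983) - W(2231) = (-1366790 - 593983) - (152 + 2231)/(-650 + 2231) = -1960773 - 2383/1581 = -3099984496/1581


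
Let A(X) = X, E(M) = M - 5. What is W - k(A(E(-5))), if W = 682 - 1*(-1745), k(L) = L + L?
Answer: 2447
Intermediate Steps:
E(M) = -5 + M
k(L) = 2*L
W = 2427 (W = 682 + 1745 = 2427)
W - k(A(E(-5))) = 2427 - 2*(-5 - 5) = 2427 - 2*(-10) = 2427 - 1*(-20) = 2427 + 20 = 2447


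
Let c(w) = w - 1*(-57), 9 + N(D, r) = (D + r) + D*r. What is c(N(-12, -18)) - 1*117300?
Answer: -117066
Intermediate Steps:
N(D, r) = -9 + D + r + D*r (N(D, r) = -9 + ((D + r) + D*r) = -9 + (D + r + D*r) = -9 + D + r + D*r)
c(w) = 57 + w (c(w) = w + 57 = 57 + w)
c(N(-12, -18)) - 1*117300 = (57 + (-9 - 12 - 18 - 12*(-18))) - 1*117300 = (57 + (-9 - 12 - 18 + 216)) - 117300 = (57 + 177) - 117300 = 234 - 117300 = -117066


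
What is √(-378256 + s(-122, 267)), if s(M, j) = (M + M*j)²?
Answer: 4*√66790635 ≈ 32690.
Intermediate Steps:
√(-378256 + s(-122, 267)) = √(-378256 + (-122)²*(1 + 267)²) = √(-378256 + 14884*268²) = √(-378256 + 14884*71824) = √(-378256 + 1069028416) = √1068650160 = 4*√66790635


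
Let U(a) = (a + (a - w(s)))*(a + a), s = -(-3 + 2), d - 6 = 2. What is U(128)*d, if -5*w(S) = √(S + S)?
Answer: 524288 + 2048*√2/5 ≈ 5.2487e+5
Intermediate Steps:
d = 8 (d = 6 + 2 = 8)
s = 1 (s = -1*(-1) = 1)
w(S) = -√2*√S/5 (w(S) = -√(S + S)/5 = -√2*√S/5)
U(a) = 2*a*(2*a + √2/5) (U(a) = (a + (a - (-1)*√2*√1/5))*(a + a) = (a + (a - (-1)*√2/5))*(2*a) = (a + (a + √2/5))*(2*a) = (2*a + √2/5)*(2*a) = 2*a*(2*a + √2/5))
U(128)*d = ((⅖)*128*(√2 + 10*128))*8 = ((⅖)*128*(√2 + 1280))*8 = ((⅖)*128*(1280 + √2))*8 = (65536 + 256*√2/5)*8 = 524288 + 2048*√2/5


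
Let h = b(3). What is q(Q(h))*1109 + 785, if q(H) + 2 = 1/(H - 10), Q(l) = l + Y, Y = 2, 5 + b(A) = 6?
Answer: -11140/7 ≈ -1591.4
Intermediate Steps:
b(A) = 1 (b(A) = -5 + 6 = 1)
h = 1
Q(l) = 2 + l (Q(l) = l + 2 = 2 + l)
q(H) = -2 + 1/(-10 + H) (q(H) = -2 + 1/(H - 10) = -2 + 1/(-10 + H))
q(Q(h))*1109 + 785 = ((21 - 2*(2 + 1))/(-10 + (2 + 1)))*1109 + 785 = ((21 - 2*3)/(-10 + 3))*1109 + 785 = ((21 - 6)/(-7))*1109 + 785 = -⅐*15*1109 + 785 = -15/7*1109 + 785 = -16635/7 + 785 = -11140/7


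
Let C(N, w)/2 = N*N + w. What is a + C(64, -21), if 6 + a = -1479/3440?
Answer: 28013881/3440 ≈ 8143.6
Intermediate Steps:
a = -22119/3440 (a = -6 - 1479/3440 = -22119/3440 ≈ -6.4299)
C(N, w) = 2*w + 2*N² (C(N, w) = 2*(N*N + w) = 2*(N² + w) = 2*(w + N²) = 2*w + 2*N²)
a + C(64, -21) = -22119/3440 + (2*(-21) + 2*64²) = -22119/3440 + (-42 + 2*4096) = -22119/3440 + (-42 + 8192) = -22119/3440 + 8150 = 28013881/3440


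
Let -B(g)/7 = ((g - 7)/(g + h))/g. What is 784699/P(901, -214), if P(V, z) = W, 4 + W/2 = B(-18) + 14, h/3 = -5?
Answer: 233055603/6115 ≈ 38112.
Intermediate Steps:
h = -15 (h = 3*(-5) = -15)
B(g) = -7*(-7 + g)/(g*(-15 + g)) (B(g) = -7*(g - 7)/(g - 15)/g = -7*(-7 + g)/(-15 + g)/g = -7*(-7 + g)/(g*(-15 + g)))
W = 6115/297 (W = -8 + 2*(7*(7 - 1*(-18))/(-18*(-15 - 18)) + 14) = -8 + 2*(7*(-1/18)*(7 + 18)/(-33) + 14) = -8 + 2*(7*(-1/18)*(-1/33)*25 + 14) = -8 + 2*(175/594 + 14) = -8 + 2*(8491/594) = -8 + 8491/297 = 6115/297 ≈ 20.589)
P(V, z) = 6115/297
784699/P(901, -214) = 784699/(6115/297) = 784699*(297/6115) = 233055603/6115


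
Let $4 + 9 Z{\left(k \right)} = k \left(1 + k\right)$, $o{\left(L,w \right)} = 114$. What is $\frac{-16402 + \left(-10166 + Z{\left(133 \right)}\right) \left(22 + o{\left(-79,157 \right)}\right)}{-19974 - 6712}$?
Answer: $\frac{5083777}{120087} \approx 42.334$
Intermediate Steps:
$Z{\left(k \right)} = - \frac{4}{9} + \frac{k \left(1 + k\right)}{9}$
$\frac{-16402 + \left(-10166 + Z{\left(133 \right)}\right) \left(22 + o{\left(-79,157 \right)}\right)}{-19974 - 6712} = \frac{-16402 + \left(-10166 + \left(- \frac{4}{9} + \frac{1}{9} \cdot 133 + \frac{133^{2}}{9}\right)\right) \left(22 + 114\right)}{-19974 - 6712} = \frac{-16402 + \left(-10166 + \left(- \frac{4}{9} + \frac{133}{9} + \frac{1}{9} \cdot 17689\right)\right) 136}{-26686} = \left(-16402 + \left(-10166 + \left(- \frac{4}{9} + \frac{133}{9} + \frac{17689}{9}\right)\right) 136\right) \left(- \frac{1}{26686}\right) = \left(-16402 + \left(-10166 + \frac{17818}{9}\right) 136\right) \left(- \frac{1}{26686}\right) = \left(-16402 - \frac{10019936}{9}\right) \left(- \frac{1}{26686}\right) = \left(- \frac{10167554}{9}\right) \left(- \frac{1}{26686}\right) = \frac{5083777}{120087}$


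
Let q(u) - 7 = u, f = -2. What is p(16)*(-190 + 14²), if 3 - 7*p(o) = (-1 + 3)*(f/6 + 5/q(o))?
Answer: 446/161 ≈ 2.7702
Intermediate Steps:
q(u) = 7 + u
p(o) = 11/21 - 10/(7*(7 + o)) (p(o) = 3/7 - (-1 + 3)*(-2/6 + 5/(7 + o))/7 = 3/7 - 2*(-2*⅙ + 5/(7 + o))/7 = 3/7 - 2*(-⅓ + 5/(7 + o))/7 = 3/7 - (-⅔ + 10/(7 + o))/7 = 3/7 + (2/21 - 10/(7*(7 + o))) = 11/21 - 10/(7*(7 + o)))
p(16)*(-190 + 14²) = ((47 + 11*16)/(21*(7 + 16)))*(-190 + 14²) = ((1/21)*(47 + 176)/23)*(-190 + 196) = ((1/21)*(1/23)*223)*6 = (223/483)*6 = 446/161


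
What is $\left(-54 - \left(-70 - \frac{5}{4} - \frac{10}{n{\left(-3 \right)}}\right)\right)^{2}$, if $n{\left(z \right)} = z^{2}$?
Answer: $\frac{436921}{1296} \approx 337.13$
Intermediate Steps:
$\left(-54 - \left(-70 - \frac{5}{4} - \frac{10}{n{\left(-3 \right)}}\right)\right)^{2} = \left(-54 - \left(-70 - \frac{10}{9} - \frac{5}{4}\right)\right)^{2} = \left(-54 + \left(70 - \left(- \frac{5}{4} - \frac{10}{9}\right)\right)\right)^{2} = \left(-54 + \left(70 - - \frac{85}{36}\right)\right)^{2} = \left(-54 + \left(70 + \frac{85}{36}\right)\right)^{2} = \left(-54 + \frac{2605}{36}\right)^{2} = \left(\frac{661}{36}\right)^{2} = \frac{436921}{1296}$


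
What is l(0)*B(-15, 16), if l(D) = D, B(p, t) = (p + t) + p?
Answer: 0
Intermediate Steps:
B(p, t) = t + 2*p
l(0)*B(-15, 16) = 0*(16 + 2*(-15)) = 0*(16 - 30) = 0*(-14) = 0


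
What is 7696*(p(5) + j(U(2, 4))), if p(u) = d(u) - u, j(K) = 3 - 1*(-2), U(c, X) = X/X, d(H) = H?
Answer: 38480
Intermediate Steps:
U(c, X) = 1
j(K) = 5 (j(K) = 3 + 2 = 5)
p(u) = 0 (p(u) = u - u = 0)
7696*(p(5) + j(U(2, 4))) = 7696*(0 + 5) = 7696*5 = 38480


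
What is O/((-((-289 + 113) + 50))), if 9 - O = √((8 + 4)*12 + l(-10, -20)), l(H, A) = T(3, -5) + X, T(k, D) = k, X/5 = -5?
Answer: 1/14 - √122/126 ≈ -0.016233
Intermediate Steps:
X = -25 (X = 5*(-5) = -25)
l(H, A) = -22 (l(H, A) = 3 - 25 = -22)
O = 9 - √122 (O = 9 - √((8 + 4)*12 - 22) = 9 - √(12*12 - 22) = 9 - √(144 - 22) = 9 - √122 ≈ -2.0454)
O/((-((-289 + 113) + 50))) = (9 - √122)/((-((-289 + 113) + 50))) = (9 - √122)/((-(-176 + 50))) = (9 - √122)/((-1*(-126))) = (9 - √122)/126 = (9 - √122)*(1/126) = 1/14 - √122/126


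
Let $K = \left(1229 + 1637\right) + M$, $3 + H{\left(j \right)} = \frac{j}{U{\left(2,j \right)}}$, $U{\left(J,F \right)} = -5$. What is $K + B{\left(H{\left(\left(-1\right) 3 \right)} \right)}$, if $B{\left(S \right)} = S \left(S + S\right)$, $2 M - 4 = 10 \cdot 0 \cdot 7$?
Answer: $\frac{71988}{25} \approx 2879.5$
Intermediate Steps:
$M = 2$ ($M = 2 + \frac{10 \cdot 0 \cdot 7}{2} = 2 + \frac{0 \cdot 7}{2} = 2 + \frac{1}{2} \cdot 0 = 2 + 0 = 2$)
$H{\left(j \right)} = -3 - \frac{j}{5}$ ($H{\left(j \right)} = -3 + \frac{j}{-5} = -3 + j \left(- \frac{1}{5}\right) = -3 - \frac{j}{5}$)
$K = 2868$ ($K = \left(1229 + 1637\right) + 2 = 2866 + 2 = 2868$)
$B{\left(S \right)} = 2 S^{2}$ ($B{\left(S \right)} = S 2 S = 2 S^{2}$)
$K + B{\left(H{\left(\left(-1\right) 3 \right)} \right)} = 2868 + 2 \left(-3 - \frac{\left(-1\right) 3}{5}\right)^{2} = 2868 + 2 \left(-3 - - \frac{3}{5}\right)^{2} = 2868 + 2 \left(-3 + \frac{3}{5}\right)^{2} = 2868 + 2 \left(- \frac{12}{5}\right)^{2} = 2868 + 2 \cdot \frac{144}{25} = 2868 + \frac{288}{25} = \frac{71988}{25}$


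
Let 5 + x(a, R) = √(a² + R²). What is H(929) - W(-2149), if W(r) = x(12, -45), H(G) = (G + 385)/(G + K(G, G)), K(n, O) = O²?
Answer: 720194/143995 - 3*√241 ≈ -41.571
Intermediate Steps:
H(G) = (385 + G)/(G + G²) (H(G) = (G + 385)/(G + G²) = (385 + G)/(G + G²))
x(a, R) = -5 + √(R² + a²) (x(a, R) = -5 + √(a² + R²) = -5 + √(R² + a²))
W(r) = -5 + 3*√241 (W(r) = -5 + √((-45)² + 12²) = -5 + √(2025 + 144) = -5 + √2169 = -5 + 3*√241)
H(929) - W(-2149) = (385 + 929)/(929*(1 + 929)) - (-5 + 3*√241) = (1/929)*1314/930 + (5 - 3*√241) = (1/929)*(1/930)*1314 + (5 - 3*√241) = 219/143995 + (5 - 3*√241) = 720194/143995 - 3*√241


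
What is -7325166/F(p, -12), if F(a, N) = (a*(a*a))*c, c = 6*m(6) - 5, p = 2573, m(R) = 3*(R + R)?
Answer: -7325166/3594196475087 ≈ -2.0381e-6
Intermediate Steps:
m(R) = 6*R (m(R) = 3*(2*R) = 6*R)
c = 211 (c = 6*(6*6) - 5 = 6*36 - 5 = 216 - 5 = 211)
F(a, N) = 211*a³ (F(a, N) = (a*(a*a))*211 = (a*a²)*211 = a³*211 = 211*a³)
-7325166/F(p, -12) = -7325166/(211*2573³) = -7325166/(211*17034106517) = -7325166/3594196475087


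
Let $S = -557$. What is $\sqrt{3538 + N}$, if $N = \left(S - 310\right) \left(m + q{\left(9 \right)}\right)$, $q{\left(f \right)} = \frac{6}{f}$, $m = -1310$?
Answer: $\sqrt{1138730} \approx 1067.1$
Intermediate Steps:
$N = 1135192$ ($N = \left(-557 - 310\right) \left(-1310 + \frac{6}{9}\right) = - 867 \left(-1310 + 6 \cdot \frac{1}{9}\right) = - 867 \left(-1310 + \frac{2}{3}\right) = \left(-867\right) \left(- \frac{3928}{3}\right) = 1135192$)
$\sqrt{3538 + N} = \sqrt{3538 + 1135192} = \sqrt{1138730}$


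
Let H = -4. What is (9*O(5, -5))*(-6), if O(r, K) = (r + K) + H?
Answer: 216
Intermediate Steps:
O(r, K) = -4 + K + r (O(r, K) = (r + K) - 4 = (K + r) - 4 = -4 + K + r)
(9*O(5, -5))*(-6) = (9*(-4 - 5 + 5))*(-6) = (9*(-4))*(-6) = -36*(-6) = 216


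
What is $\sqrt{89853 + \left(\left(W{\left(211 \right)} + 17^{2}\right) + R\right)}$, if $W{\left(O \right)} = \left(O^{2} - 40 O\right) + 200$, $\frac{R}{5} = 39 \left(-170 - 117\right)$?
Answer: $\sqrt{70458} \approx 265.44$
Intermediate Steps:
$R = -55965$ ($R = 5 \cdot 39 \left(-170 - 117\right) = 5 \cdot 39 \left(-287\right) = 5 \left(-11193\right) = -55965$)
$W{\left(O \right)} = 200 + O^{2} - 40 O$
$\sqrt{89853 + \left(\left(W{\left(211 \right)} + 17^{2}\right) + R\right)} = \sqrt{89853 + \left(\left(\left(200 + 211^{2} - 8440\right) + 17^{2}\right) - 55965\right)} = \sqrt{89853 + \left(\left(\left(200 + 44521 - 8440\right) + 289\right) - 55965\right)} = \sqrt{89853 + \left(\left(36281 + 289\right) - 55965\right)} = \sqrt{89853 + \left(36570 - 55965\right)} = \sqrt{89853 - 19395} = \sqrt{70458}$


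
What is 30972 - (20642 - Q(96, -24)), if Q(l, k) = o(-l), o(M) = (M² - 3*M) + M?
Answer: 19738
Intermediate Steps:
o(M) = M² - 2*M
Q(l, k) = -l*(-2 - l) (Q(l, k) = (-l)*(-2 - l) = -l*(-2 - l))
30972 - (20642 - Q(96, -24)) = 30972 - (20642 - 96*(2 + 96)) = 30972 - (20642 - 96*98) = 30972 - (20642 - 1*9408) = 30972 - (20642 - 9408) = 30972 - 1*11234 = 30972 - 11234 = 19738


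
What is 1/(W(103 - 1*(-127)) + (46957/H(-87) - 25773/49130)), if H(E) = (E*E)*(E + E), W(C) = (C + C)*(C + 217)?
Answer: 16176126195/3326126005667638 ≈ 4.8634e-6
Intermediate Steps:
W(C) = 2*C*(217 + C) (W(C) = (2*C)*(217 + C) = 2*C*(217 + C))
H(E) = 2*E³ (H(E) = E²*(2*E) = 2*E³)
1/(W(103 - 1*(-127)) + (46957/H(-87) - 25773/49130)) = 1/(2*(103 - 1*(-127))*(217 + (103 - 1*(-127))) + (46957/((2*(-87)³)) - 25773/49130)) = 1/(2*(103 + 127)*(217 + (103 + 127)) + (46957/((2*(-658503))) - 25773*1/49130)) = 1/(2*230*(217 + 230) + (46957/(-1317006) - 25773/49130)) = 1/(2*230*447 + (46957*(-1/1317006) - 25773/49130)) = 1/(205620 + (-46957/1317006 - 25773/49130)) = 1/(205620 - 9062548262/16176126195) = 1/(3326126005667638/16176126195) = 16176126195/3326126005667638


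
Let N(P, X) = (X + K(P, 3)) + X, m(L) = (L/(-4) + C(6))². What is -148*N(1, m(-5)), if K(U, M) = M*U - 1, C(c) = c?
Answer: -31709/2 ≈ -15855.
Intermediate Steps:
K(U, M) = -1 + M*U
m(L) = (6 - L/4)² (m(L) = (L/(-4) + 6)² = (L*(-¼) + 6)² = (-L/4 + 6)² = (6 - L/4)²)
N(P, X) = -1 + 2*X + 3*P (N(P, X) = (X + (-1 + 3*P)) + X = (-1 + X + 3*P) + X = -1 + 2*X + 3*P)
-148*N(1, m(-5)) = -148*(-1 + 2*((-24 - 5)²/16) + 3*1) = -148*(-1 + 2*((1/16)*(-29)²) + 3) = -148*(-1 + 2*((1/16)*841) + 3) = -148*(-1 + 2*(841/16) + 3) = -148*(-1 + 841/8 + 3) = -148*857/8 = -31709/2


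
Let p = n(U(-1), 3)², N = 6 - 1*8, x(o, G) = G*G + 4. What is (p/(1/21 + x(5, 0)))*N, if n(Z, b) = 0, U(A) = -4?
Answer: 0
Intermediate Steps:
x(o, G) = 4 + G² (x(o, G) = G² + 4 = 4 + G²)
N = -2 (N = 6 - 8 = -2)
p = 0 (p = 0² = 0)
(p/(1/21 + x(5, 0)))*N = (0/(1/21 + (4 + 0²)))*(-2) = (0/(1/21 + (4 + 0)))*(-2) = (0/(1/21 + 4))*(-2) = (0/(85/21))*(-2) = ((21/85)*0)*(-2) = 0*(-2) = 0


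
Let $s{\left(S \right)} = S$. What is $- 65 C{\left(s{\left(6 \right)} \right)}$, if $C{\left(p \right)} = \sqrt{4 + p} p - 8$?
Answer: $520 - 390 \sqrt{10} \approx -713.29$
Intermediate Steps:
$C{\left(p \right)} = -8 + p \sqrt{4 + p}$ ($C{\left(p \right)} = p \sqrt{4 + p} - 8 = -8 + p \sqrt{4 + p}$)
$- 65 C{\left(s{\left(6 \right)} \right)} = - 65 \left(-8 + 6 \sqrt{4 + 6}\right) = - 65 \left(-8 + 6 \sqrt{10}\right) = 520 - 390 \sqrt{10}$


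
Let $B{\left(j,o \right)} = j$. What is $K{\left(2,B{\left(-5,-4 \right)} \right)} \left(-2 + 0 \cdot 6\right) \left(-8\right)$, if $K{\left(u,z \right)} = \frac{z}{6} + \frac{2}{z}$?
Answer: $- \frac{296}{15} \approx -19.733$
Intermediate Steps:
$K{\left(u,z \right)} = \frac{2}{z} + \frac{z}{6}$ ($K{\left(u,z \right)} = z \frac{1}{6} + \frac{2}{z} = \frac{z}{6} + \frac{2}{z} = \frac{2}{z} + \frac{z}{6}$)
$K{\left(2,B{\left(-5,-4 \right)} \right)} \left(-2 + 0 \cdot 6\right) \left(-8\right) = \left(\frac{2}{-5} + \frac{1}{6} \left(-5\right)\right) \left(-2 + 0 \cdot 6\right) \left(-8\right) = \left(2 \left(- \frac{1}{5}\right) - \frac{5}{6}\right) \left(-2 + 0\right) \left(-8\right) = \left(- \frac{2}{5} - \frac{5}{6}\right) \left(-2\right) \left(-8\right) = \left(- \frac{37}{30}\right) \left(-2\right) \left(-8\right) = \frac{37}{15} \left(-8\right) = - \frac{296}{15}$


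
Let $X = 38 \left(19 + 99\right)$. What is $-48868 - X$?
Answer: $-53352$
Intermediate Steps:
$X = 4484$ ($X = 38 \cdot 118 = 4484$)
$-48868 - X = -48868 - 4484 = -53352$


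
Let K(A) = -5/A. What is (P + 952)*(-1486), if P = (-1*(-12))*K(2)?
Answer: -1370092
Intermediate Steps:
P = -30 (P = (-1*(-12))*(-5/2) = 12*(-5*1/2) = 12*(-5/2) = -30)
(P + 952)*(-1486) = (-30 + 952)*(-1486) = 922*(-1486) = -1370092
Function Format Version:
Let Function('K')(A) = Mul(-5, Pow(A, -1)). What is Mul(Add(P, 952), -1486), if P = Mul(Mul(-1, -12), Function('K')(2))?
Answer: -1370092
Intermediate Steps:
P = -30 (P = Mul(Mul(-1, -12), Mul(-5, Pow(2, -1))) = Mul(12, Mul(-5, Rational(1, 2))) = Mul(12, Rational(-5, 2)) = -30)
Mul(Add(P, 952), -1486) = Mul(Add(-30, 952), -1486) = Mul(922, -1486) = -1370092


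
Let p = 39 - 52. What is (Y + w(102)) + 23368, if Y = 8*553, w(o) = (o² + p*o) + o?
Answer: 36972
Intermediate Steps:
p = -13
w(o) = o² - 12*o (w(o) = (o² - 13*o) + o = o² - 12*o)
Y = 4424
(Y + w(102)) + 23368 = (4424 + 102*(-12 + 102)) + 23368 = (4424 + 102*90) + 23368 = (4424 + 9180) + 23368 = 13604 + 23368 = 36972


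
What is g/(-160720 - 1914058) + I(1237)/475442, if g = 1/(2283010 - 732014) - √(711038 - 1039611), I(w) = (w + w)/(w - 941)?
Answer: 62197371286235/3538030704952558397 + I*√328573/2074778 ≈ 1.758e-5 + 0.00027628*I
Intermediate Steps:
I(w) = 2*w/(-941 + w) (I(w) = (2*w)/(-941 + w) = 2*w/(-941 + w))
g = 1/1550996 - I*√328573 (g = 1/1550996 - √(-328573) = 1/1550996 - I*√328573 ≈ 6.4475e-7 - 573.21*I)
g/(-160720 - 1914058) + I(1237)/475442 = (1/1550996 - I*√328573)/(-160720 - 1914058) + (2*1237/(-941 + 1237))/475442 = (1/1550996 - I*√328573)/(-2074778) + (2*1237/296)*(1/475442) = (1/1550996 - I*√328573)*(-1/2074778) + (2*1237*(1/296))*(1/475442) = (-1/3217972378888 + I*√328573/2074778) + (1237/148)*(1/475442) = (-1/3217972378888 + I*√328573/2074778) + 1237/70365416 = 62197371286235/3538030704952558397 + I*√328573/2074778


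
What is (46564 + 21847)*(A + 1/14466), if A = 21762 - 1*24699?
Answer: -2906553597451/14466 ≈ -2.0092e+8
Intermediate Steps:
A = -2937 (A = 21762 - 24699 = -2937)
(46564 + 21847)*(A + 1/14466) = (46564 + 21847)*(-2937 + 1/14466) = 68411*(-2937 + 1/14466) = 68411*(-42486641/14466) = -2906553597451/14466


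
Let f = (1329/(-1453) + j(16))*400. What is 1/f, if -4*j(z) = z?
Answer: -1453/2856400 ≈ -0.00050868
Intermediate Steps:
j(z) = -z/4
f = -2856400/1453 (f = (1329/(-1453) - ¼*16)*400 = (1329*(-1/1453) - 4)*400 = (-1329/1453 - 4)*400 = -7141/1453*400 = -2856400/1453 ≈ -1965.9)
1/f = 1/(-2856400/1453) = -1453/2856400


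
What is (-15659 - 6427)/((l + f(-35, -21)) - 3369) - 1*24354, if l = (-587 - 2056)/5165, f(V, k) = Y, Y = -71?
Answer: -432662423832/17770243 ≈ -24348.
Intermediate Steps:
f(V, k) = -71
l = -2643/5165 (l = -2643*1/5165 = -2643/5165 ≈ -0.51171)
(-15659 - 6427)/((l + f(-35, -21)) - 3369) - 1*24354 = (-15659 - 6427)/((-2643/5165 - 71) - 3369) - 1*24354 = -22086/(-369358/5165 - 3369) - 24354 = -22086/(-17770243/5165) - 24354 = -22086*(-5165/17770243) - 24354 = 114074190/17770243 - 24354 = -432662423832/17770243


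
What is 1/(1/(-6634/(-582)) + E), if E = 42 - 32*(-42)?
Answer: 3317/4597653 ≈ 0.00072145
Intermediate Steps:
E = 1386 (E = 42 + 1344 = 1386)
1/(1/(-6634/(-582)) + E) = 1/(1/(-6634/(-582)) + 1386) = 1/(1/(-6634*(-1/582)) + 1386) = 1/(1/(3317/291) + 1386) = 1/(291/3317 + 1386) = 1/(4597653/3317) = 3317/4597653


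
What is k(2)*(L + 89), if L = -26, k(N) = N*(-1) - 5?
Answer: -441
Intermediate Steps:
k(N) = -5 - N (k(N) = -N - 5 = -5 - N)
k(2)*(L + 89) = (-5 - 1*2)*(-26 + 89) = (-5 - 2)*63 = -7*63 = -441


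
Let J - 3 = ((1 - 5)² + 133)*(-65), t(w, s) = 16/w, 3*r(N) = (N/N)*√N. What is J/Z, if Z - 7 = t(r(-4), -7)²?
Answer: 9682/569 ≈ 17.016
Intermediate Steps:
r(N) = √N/3 (r(N) = ((N/N)*√N)/3 = (1*√N)/3 = √N/3)
J = -9682 (J = 3 + ((1 - 5)² + 133)*(-65) = 3 + ((-4)² + 133)*(-65) = 3 + (16 + 133)*(-65) = 3 + 149*(-65) = 3 - 9685 = -9682)
Z = -569 (Z = 7 + (16/((√(-4)/3)))² = 7 + (16/(((2*I)/3)))² = 7 + (16/((2*I/3)))² = 7 + (16*(-3*I/2))² = 7 + (-24*I)² = 7 - 576 = -569)
J/Z = -9682/(-569) = -9682*(-1/569) = 9682/569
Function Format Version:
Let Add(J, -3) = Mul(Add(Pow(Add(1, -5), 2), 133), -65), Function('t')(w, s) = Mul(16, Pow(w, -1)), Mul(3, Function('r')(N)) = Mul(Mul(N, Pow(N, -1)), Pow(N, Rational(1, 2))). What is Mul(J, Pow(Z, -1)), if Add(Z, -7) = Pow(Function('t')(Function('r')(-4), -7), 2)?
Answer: Rational(9682, 569) ≈ 17.016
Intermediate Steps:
Function('r')(N) = Mul(Rational(1, 3), Pow(N, Rational(1, 2))) (Function('r')(N) = Mul(Rational(1, 3), Mul(Mul(N, Pow(N, -1)), Pow(N, Rational(1, 2)))) = Mul(Rational(1, 3), Mul(1, Pow(N, Rational(1, 2)))) = Mul(Rational(1, 3), Pow(N, Rational(1, 2))))
J = -9682 (J = Add(3, Mul(Add(Pow(Add(1, -5), 2), 133), -65)) = Add(3, Mul(Add(Pow(-4, 2), 133), -65)) = Add(3, Mul(Add(16, 133), -65)) = Add(3, Mul(149, -65)) = Add(3, -9685) = -9682)
Z = -569 (Z = Add(7, Pow(Mul(16, Pow(Mul(Rational(1, 3), Pow(-4, Rational(1, 2))), -1)), 2)) = Add(7, Pow(Mul(16, Pow(Mul(Rational(1, 3), Mul(2, I)), -1)), 2)) = Add(7, Pow(Mul(16, Pow(Mul(Rational(2, 3), I), -1)), 2)) = Add(7, Pow(Mul(16, Mul(Rational(-3, 2), I)), 2)) = Add(7, Pow(Mul(-24, I), 2)) = Add(7, -576) = -569)
Mul(J, Pow(Z, -1)) = Mul(-9682, Pow(-569, -1)) = Mul(-9682, Rational(-1, 569)) = Rational(9682, 569)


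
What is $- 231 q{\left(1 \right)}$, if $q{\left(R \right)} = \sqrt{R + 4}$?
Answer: $- 231 \sqrt{5} \approx -516.53$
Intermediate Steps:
$q{\left(R \right)} = \sqrt{4 + R}$
$- 231 q{\left(1 \right)} = - 231 \sqrt{4 + 1} = - 231 \sqrt{5}$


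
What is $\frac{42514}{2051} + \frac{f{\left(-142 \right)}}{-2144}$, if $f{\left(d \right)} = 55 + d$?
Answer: $\frac{91328453}{4397344} \approx 20.769$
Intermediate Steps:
$\frac{42514}{2051} + \frac{f{\left(-142 \right)}}{-2144} = \frac{42514}{2051} + \frac{55 - 142}{-2144} = 42514 \cdot \frac{1}{2051} - - \frac{87}{2144} = \frac{42514}{2051} + \frac{87}{2144} = \frac{91328453}{4397344}$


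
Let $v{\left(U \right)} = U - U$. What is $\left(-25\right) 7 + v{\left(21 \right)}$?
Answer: $-175$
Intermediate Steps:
$v{\left(U \right)} = 0$
$\left(-25\right) 7 + v{\left(21 \right)} = \left(-25\right) 7 + 0 = -175 + 0 = -175$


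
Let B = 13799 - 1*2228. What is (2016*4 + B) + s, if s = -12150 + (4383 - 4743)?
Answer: 7125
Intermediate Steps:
B = 11571 (B = 13799 - 2228 = 11571)
s = -12510 (s = -12150 - 360 = -12510)
(2016*4 + B) + s = (2016*4 + 11571) - 12510 = (8064 + 11571) - 12510 = 19635 - 12510 = 7125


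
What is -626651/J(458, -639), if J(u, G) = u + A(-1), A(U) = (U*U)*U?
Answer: -626651/457 ≈ -1371.2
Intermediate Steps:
A(U) = U³ (A(U) = U²*U = U³)
J(u, G) = -1 + u (J(u, G) = u + (-1)³ = u - 1 = -1 + u)
-626651/J(458, -639) = -626651/(-1 + 458) = -626651/457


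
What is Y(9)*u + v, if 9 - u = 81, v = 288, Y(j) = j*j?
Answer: -5544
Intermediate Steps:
Y(j) = j**2
u = -72 (u = 9 - 1*81 = 9 - 81 = -72)
Y(9)*u + v = 9**2*(-72) + 288 = 81*(-72) + 288 = -5832 + 288 = -5544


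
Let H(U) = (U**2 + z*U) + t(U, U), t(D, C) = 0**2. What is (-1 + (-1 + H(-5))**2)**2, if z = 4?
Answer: 225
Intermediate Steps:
t(D, C) = 0
H(U) = U**2 + 4*U (H(U) = (U**2 + 4*U) + 0 = U**2 + 4*U)
(-1 + (-1 + H(-5))**2)**2 = (-1 + (-1 - 5*(4 - 5))**2)**2 = (-1 + (-1 - 5*(-1))**2)**2 = (-1 + (-1 + 5)**2)**2 = (-1 + 4**2)**2 = (-1 + 16)**2 = 15**2 = 225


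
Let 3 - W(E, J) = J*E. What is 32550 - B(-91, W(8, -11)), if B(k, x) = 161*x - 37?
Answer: 17936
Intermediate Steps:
W(E, J) = 3 - E*J (W(E, J) = 3 - J*E = 3 - E*J)
B(k, x) = -37 + 161*x
32550 - B(-91, W(8, -11)) = 32550 - (-37 + 161*(3 - 1*8*(-11))) = 32550 - (-37 + 161*(3 + 88)) = 32550 - (-37 + 161*91) = 32550 - (-37 + 14651) = 32550 - 1*14614 = 32550 - 14614 = 17936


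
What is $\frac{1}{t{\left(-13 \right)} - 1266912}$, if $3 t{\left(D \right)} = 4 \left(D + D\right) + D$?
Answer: $- \frac{1}{1266951} \approx -7.893 \cdot 10^{-7}$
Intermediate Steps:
$t{\left(D \right)} = 3 D$ ($t{\left(D \right)} = \frac{4 \left(D + D\right) + D}{3} = \frac{4 \cdot 2 D + D}{3} = \frac{8 D + D}{3} = \frac{9 D}{3} = 3 D$)
$\frac{1}{t{\left(-13 \right)} - 1266912} = \frac{1}{3 \left(-13\right) - 1266912} = \frac{1}{-39 - 1266912} = \frac{1}{-1266951} = - \frac{1}{1266951}$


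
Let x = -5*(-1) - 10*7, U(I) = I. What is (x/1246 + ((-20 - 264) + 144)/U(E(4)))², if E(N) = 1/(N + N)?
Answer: 1947657492225/1552516 ≈ 1.2545e+6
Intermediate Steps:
E(N) = 1/(2*N)
x = -65 (x = 5 - 70 = -65)
(x/1246 + ((-20 - 264) + 144)/U(E(4)))² = (-65/1246 + ((-20 - 264) + 144)/(((½)/4)))² = (-65*1/1246 + (-284 + 144)/(((½)*(¼))))² = (-65/1246 - 140/⅛)² = (-65/1246 - 140*8)² = (-65/1246 - 1120)² = (-1395585/1246)² = 1947657492225/1552516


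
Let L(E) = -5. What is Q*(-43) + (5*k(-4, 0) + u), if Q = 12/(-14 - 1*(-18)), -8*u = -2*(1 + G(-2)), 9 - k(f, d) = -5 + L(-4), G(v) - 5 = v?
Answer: -33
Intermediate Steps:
G(v) = 5 + v
k(f, d) = 19 (k(f, d) = 9 - (-5 - 5) = 9 - 1*(-10) = 9 + 10 = 19)
u = 1 (u = -(-1)*(1 + (5 - 2))/4 = -(-1)*(1 + 3)/4 = -(-1)*4/4 = -⅛*(-8) = 1)
Q = 3 (Q = 12/(-14 + 18) = 12/4 = 12*(¼) = 3)
Q*(-43) + (5*k(-4, 0) + u) = 3*(-43) + (5*19 + 1) = -129 + (95 + 1) = -129 + 96 = -33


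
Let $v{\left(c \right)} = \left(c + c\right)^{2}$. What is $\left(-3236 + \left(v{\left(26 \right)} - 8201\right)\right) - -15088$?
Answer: $6355$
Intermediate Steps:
$v{\left(c \right)} = 4 c^{2}$ ($v{\left(c \right)} = \left(2 c\right)^{2} = 4 c^{2}$)
$\left(-3236 + \left(v{\left(26 \right)} - 8201\right)\right) - -15088 = \left(-3236 - \left(8201 - 4 \cdot 26^{2}\right)\right) - -15088 = \left(-3236 + \left(4 \cdot 676 - 8201\right)\right) + 15088 = \left(-3236 + \left(2704 - 8201\right)\right) + 15088 = \left(-3236 - 5497\right) + 15088 = -8733 + 15088 = 6355$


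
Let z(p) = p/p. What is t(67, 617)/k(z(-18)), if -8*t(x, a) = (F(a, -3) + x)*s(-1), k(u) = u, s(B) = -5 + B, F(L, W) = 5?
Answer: 54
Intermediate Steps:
z(p) = 1
t(x, a) = 15/4 + 3*x/4 (t(x, a) = -(5 + x)*(-5 - 1)/8 = -(5 + x)*(-6)/8 = -(-30 - 6*x)/8 = 15/4 + 3*x/4)
t(67, 617)/k(z(-18)) = (15/4 + (3/4)*67)/1 = (15/4 + 201/4)*1 = 54*1 = 54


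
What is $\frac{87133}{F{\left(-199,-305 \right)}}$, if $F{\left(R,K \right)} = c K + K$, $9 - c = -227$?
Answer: $- \frac{87133}{72285} \approx -1.2054$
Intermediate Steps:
$c = 236$ ($c = 9 - -227 = 9 + 227 = 236$)
$F{\left(R,K \right)} = 237 K$ ($F{\left(R,K \right)} = 236 K + K = 237 K$)
$\frac{87133}{F{\left(-199,-305 \right)}} = \frac{87133}{237 \left(-305\right)} = \frac{87133}{-72285} = 87133 \left(- \frac{1}{72285}\right) = - \frac{87133}{72285}$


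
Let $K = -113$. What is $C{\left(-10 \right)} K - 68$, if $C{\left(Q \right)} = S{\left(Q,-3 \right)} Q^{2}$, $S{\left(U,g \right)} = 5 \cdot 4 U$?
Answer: $2259932$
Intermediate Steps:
$S{\left(U,g \right)} = 20 U$
$C{\left(Q \right)} = 20 Q^{3}$ ($C{\left(Q \right)} = 20 Q Q^{2} = 20 Q^{3}$)
$C{\left(-10 \right)} K - 68 = 20 \left(-10\right)^{3} \left(-113\right) - 68 = 20 \left(-1000\right) \left(-113\right) - 68 = \left(-20000\right) \left(-113\right) - 68 = 2260000 - 68 = 2259932$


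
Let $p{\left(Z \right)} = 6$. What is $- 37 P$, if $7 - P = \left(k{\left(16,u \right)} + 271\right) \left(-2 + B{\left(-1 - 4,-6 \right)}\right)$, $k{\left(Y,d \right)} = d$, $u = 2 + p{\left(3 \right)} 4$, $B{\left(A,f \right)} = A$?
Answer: $-77182$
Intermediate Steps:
$u = 26$ ($u = 2 + 6 \cdot 4 = 2 + 24 = 26$)
$P = 2086$ ($P = 7 - \left(26 + 271\right) \left(-2 - 5\right) = 7 - 297 \left(-2 - 5\right) = 7 - 297 \left(-7\right) = 7 - -2079 = 7 + 2079 = 2086$)
$- 37 P = - 37 \cdot 2086 = \left(-1\right) 77182 = -77182$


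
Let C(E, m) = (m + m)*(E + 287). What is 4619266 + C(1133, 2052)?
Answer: 10446946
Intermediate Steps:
C(E, m) = 2*m*(287 + E) (C(E, m) = (2*m)*(287 + E) = 2*m*(287 + E))
4619266 + C(1133, 2052) = 4619266 + 2*2052*(287 + 1133) = 4619266 + 2*2052*1420 = 4619266 + 5827680 = 10446946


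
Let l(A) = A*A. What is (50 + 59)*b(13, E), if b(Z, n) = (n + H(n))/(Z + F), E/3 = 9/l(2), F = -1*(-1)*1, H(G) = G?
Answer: 2943/28 ≈ 105.11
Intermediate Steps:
l(A) = A²
F = 1 (F = 1*1 = 1)
E = 27/4 (E = 3*(9/(2²)) = 3*(9/4) = 27/4 ≈ 6.7500)
b(Z, n) = 2*n/(1 + Z) (b(Z, n) = (n + n)/(Z + 1) = (2*n)/(1 + Z) = 2*n/(1 + Z))
(50 + 59)*b(13, E) = (50 + 59)*(2*(27/4)/(1 + 13)) = 109*(2*(27/4)/14) = 109*(2*(27/4)*(1/14)) = 109*(27/28) = 2943/28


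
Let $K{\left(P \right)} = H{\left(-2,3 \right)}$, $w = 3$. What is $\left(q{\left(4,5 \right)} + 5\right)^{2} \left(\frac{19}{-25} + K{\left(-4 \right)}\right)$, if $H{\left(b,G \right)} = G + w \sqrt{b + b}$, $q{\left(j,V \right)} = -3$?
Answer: $\frac{224}{25} + 24 i \approx 8.96 + 24.0 i$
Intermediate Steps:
$H{\left(b,G \right)} = G + 3 \sqrt{2} \sqrt{b}$ ($H{\left(b,G \right)} = G + 3 \sqrt{b + b} = G + 3 \sqrt{2 b} = G + 3 \sqrt{2} \sqrt{b}$)
$K{\left(P \right)} = 3 + 6 i$ ($K{\left(P \right)} = 3 + 3 \sqrt{2} \sqrt{-2} = 3 + 3 \sqrt{2} i \sqrt{2} = 3 + 6 i$)
$\left(q{\left(4,5 \right)} + 5\right)^{2} \left(\frac{19}{-25} + K{\left(-4 \right)}\right) = \left(-3 + 5\right)^{2} \left(\frac{19}{-25} + \left(3 + 6 i\right)\right) = 2^{2} \left(19 \left(- \frac{1}{25}\right) + \left(3 + 6 i\right)\right) = 4 \left(- \frac{19}{25} + \left(3 + 6 i\right)\right) = 4 \left(\frac{56}{25} + 6 i\right) = \frac{224}{25} + 24 i$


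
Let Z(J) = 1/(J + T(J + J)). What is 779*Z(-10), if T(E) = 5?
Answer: -779/5 ≈ -155.80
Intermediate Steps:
Z(J) = 1/(5 + J) (Z(J) = 1/(J + 5) = 1/(5 + J))
779*Z(-10) = 779/(5 - 10) = 779/(-5) = 779*(-⅕) = -779/5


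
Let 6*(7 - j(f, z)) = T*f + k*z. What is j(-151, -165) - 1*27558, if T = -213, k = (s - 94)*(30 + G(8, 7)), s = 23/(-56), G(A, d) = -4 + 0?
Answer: -5623249/56 ≈ -1.0042e+5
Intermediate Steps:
G(A, d) = -4
s = -23/56 (s = 23*(-1/56) = -23/56 ≈ -0.41071)
k = -68731/28 (k = (-23/56 - 94)*(30 - 4) = -5287/56*26 = -68731/28 ≈ -2454.7)
j(f, z) = 7 + 71*f/2 + 68731*z/168 (j(f, z) = 7 - (-213*f - 68731*z/28)/6 = 7 + (71*f/2 + 68731*z/168) = 7 + 71*f/2 + 68731*z/168)
j(-151, -165) - 1*27558 = (7 + (71/2)*(-151) + (68731/168)*(-165)) - 1*27558 = (7 - 10721/2 - 3780205/56) - 27558 = -4080001/56 - 27558 = -5623249/56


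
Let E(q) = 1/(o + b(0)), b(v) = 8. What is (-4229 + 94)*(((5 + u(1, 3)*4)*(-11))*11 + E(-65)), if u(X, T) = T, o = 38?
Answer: 391257835/46 ≈ 8.5056e+6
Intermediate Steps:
E(q) = 1/46 (E(q) = 1/(38 + 8) = 1/46)
(-4229 + 94)*(((5 + u(1, 3)*4)*(-11))*11 + E(-65)) = (-4229 + 94)*(((5 + 3*4)*(-11))*11 + 1/46) = -4135*(((5 + 12)*(-11))*11 + 1/46) = -4135*((17*(-11))*11 + 1/46) = -4135*(-187*11 + 1/46) = -4135*(-2057 + 1/46) = -4135*(-94621/46) = 391257835/46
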